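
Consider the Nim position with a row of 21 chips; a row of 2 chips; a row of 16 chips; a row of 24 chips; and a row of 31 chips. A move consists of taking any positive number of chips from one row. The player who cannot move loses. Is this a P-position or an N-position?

Compute the nim-sum pairwise:
21 ⊕ 2 = 23
23 ⊕ 16 = 7
7 ⊕ 24 = 31
31 ⊕ 31 = 0
The nim-sum is 0, so this is a P-position: the player to move is in a losing position under optimal play.

P-position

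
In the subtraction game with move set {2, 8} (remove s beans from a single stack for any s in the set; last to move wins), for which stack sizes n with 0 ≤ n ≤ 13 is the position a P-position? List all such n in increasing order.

0, 1, 4, 5, 10, 11

Compute g(0), g(1), … for moves {2, 8}:
g(0) = mex{} = 0
g(1) = mex{} = 0
g(2) = mex{0} = 1
g(3) = mex{0} = 1
g(4) = mex{1} = 0
g(5) = mex{1} = 0
g(6) = mex{0} = 1
g(7) = mex{0} = 1
g(8) = mex{0,1} = 2
g(9) = mex{0,1} = 2
g(10) = mex{1,2} = 0
g(11) = mex{1,2} = 0
g(12) = mex{0} = 1
g(13) = mex{0} = 1
The P-positions (g = 0) in 0..13 are 0, 1, 4, 5, 10, 11.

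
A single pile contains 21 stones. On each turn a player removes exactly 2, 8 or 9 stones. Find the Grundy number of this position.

0

Compute g(0), g(1), … for moves {2, 8, 9}:
k:     0  1  2  3  4  5  6  7  8  9 10 11 12 13 14 15 16 17 18 19 20 21
g(k):  0  0  1  1  0  0  1  1  2  2  3  0  2  1  3  0  0  1  1  2  3  0
So g(21) = 0.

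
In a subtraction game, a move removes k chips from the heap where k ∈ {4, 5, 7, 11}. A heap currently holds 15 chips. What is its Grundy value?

0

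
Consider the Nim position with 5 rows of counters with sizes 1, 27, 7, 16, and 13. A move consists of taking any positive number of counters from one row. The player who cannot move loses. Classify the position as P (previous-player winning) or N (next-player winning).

P-position

Compute the nim-sum pairwise:
1 XOR 27 = 26
26 XOR 7 = 29
29 XOR 16 = 13
13 XOR 13 = 0
The nim-sum is 0, so this is a P-position: the player to move is in a losing position under optimal play.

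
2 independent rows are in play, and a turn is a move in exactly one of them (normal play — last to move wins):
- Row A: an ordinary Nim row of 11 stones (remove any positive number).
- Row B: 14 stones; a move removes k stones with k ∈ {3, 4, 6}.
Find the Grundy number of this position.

Row A is a plain Nim row of size 11, so its Grundy value is 11.
Grundy values for row B (subtraction set {3, 4, 6}):
k:     0  1  2  3  4  5  6  7  8  9 10 11 12 13 14
g(k):  0  0  0  1  1  1  2  2  2  0  0  0  1  1  1
So g(14) = 1.
By the Sprague-Grundy theorem, the Grundy value of a sum of independent games is the XOR of the component values.
Combined value = 11 ⊕ 1 = 10.

10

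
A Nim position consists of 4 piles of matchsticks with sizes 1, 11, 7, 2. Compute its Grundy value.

15

In binary:
  0001  (1)
  1011  (11)
  0111  (7)
  0010  (2)
  ----
  1111  (15)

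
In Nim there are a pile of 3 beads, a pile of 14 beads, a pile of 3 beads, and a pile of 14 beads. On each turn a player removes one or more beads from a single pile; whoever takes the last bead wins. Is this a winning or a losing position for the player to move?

Losing position

Nim-sum: 3 ^ 14 ^ 3 ^ 14 = 0.
The nim-sum is 0, so this is a P-position: the player to move is in a losing position under optimal play.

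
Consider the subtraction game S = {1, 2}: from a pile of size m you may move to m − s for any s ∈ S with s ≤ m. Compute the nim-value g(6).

0

Compute g(0), g(1), … for moves {1, 2}:
g(0) = mex{} = 0
g(1) = mex{0} = 1
g(2) = mex{0,1} = 2
g(3) = mex{1,2} = 0
g(4) = mex{0,2} = 1
g(5) = mex{0,1} = 2
g(6) = mex{1,2} = 0
So g(6) = 0.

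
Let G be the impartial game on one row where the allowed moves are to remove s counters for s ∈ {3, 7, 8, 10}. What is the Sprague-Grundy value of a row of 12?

Grundy values for subtraction set {3, 7, 8, 10}:
g(0) = mex{} = 0
g(1) = mex{} = 0
g(2) = mex{} = 0
g(3) = mex{0} = 1
g(4) = mex{0} = 1
g(5) = mex{0} = 1
g(6) = mex{1} = 0
g(7) = mex{0,1} = 2
g(8) = mex{0,1} = 2
g(9) = mex{0} = 1
g(10) = mex{0,1,2} = 3
g(11) = mex{0,1,2} = 3
g(12) = mex{0,1} = 2
So g(12) = 2.

2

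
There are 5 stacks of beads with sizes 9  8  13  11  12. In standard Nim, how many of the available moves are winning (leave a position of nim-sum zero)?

5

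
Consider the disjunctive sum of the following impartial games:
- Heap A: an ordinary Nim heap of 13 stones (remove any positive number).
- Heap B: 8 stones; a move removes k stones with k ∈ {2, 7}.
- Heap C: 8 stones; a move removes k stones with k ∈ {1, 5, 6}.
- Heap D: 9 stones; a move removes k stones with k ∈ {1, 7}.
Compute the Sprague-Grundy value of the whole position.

Heap A is a plain Nim heap of size 13, so its Grundy value is 13.
Grundy values for heap B (subtraction set {2, 7}):
k:     0  1  2  3  4  5  6  7  8
g(k):  0  0  1  1  0  0  1  1  2
So g(8) = 2.
Grundy values for heap C (subtraction set {1, 5, 6}):
k:     0  1  2  3  4  5  6  7  8
g(k):  0  1  0  1  0  1  2  3  2
So g(8) = 2.
For heap D, compute g(0), g(1), … with moves {1, 7}:
k:     0  1  2  3  4  5  6  7  8  9
g(k):  0  1  0  1  0  1  0  1  0  1
So g(9) = 1.
The value of a disjunctive sum is the nim-sum of the parts.
Combined value = 13 ⊕ 2 ⊕ 2 ⊕ 1 = 12.

12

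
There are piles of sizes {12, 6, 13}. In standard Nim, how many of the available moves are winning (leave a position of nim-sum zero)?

3

Write each in binary and XOR column by column:
  1100  (12)
  0110  (6)
  1101  (13)
  ----
  0111  (7)
The overall nim-sum is X = 7. A pile of size p has a winning move iff p XOR X < p (reduce it to p XOR X).
  12: 12 XOR 7 = 11 < 12 — winning move (to 11).
  6: 6 XOR 7 = 1 < 6 — winning move (to 1).
  13: 13 XOR 7 = 10 < 13 — winning move (to 10).
That gives 3 winning moves.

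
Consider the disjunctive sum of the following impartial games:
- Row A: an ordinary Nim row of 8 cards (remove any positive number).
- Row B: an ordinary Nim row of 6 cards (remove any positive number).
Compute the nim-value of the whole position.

14

Row A is a plain Nim row of size 8, so its Grundy value is 8.
Row B is a plain Nim row of size 6, so its Grundy value is 6.
By the Sprague-Grundy theorem, the Grundy value of a sum of independent games is the XOR of the component values.
Combined value = 8 ⊕ 6 = 14.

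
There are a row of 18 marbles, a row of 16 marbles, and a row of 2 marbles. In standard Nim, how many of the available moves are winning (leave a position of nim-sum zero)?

Write each in binary and XOR column by column:
  10010  (18)
  10000  (16)
  00010  (2)
  -----
  00000  (0)
The nim-sum is already 0, so every move leaves a nonzero nim-sum — there are no winning moves.

0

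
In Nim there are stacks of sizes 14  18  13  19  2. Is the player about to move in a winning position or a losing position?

Losing position

Nim-sum: 14 XOR 18 XOR 13 XOR 19 XOR 2 = 0.
The nim-sum is 0, so this is a P-position: the player to move is in a losing position under optimal play.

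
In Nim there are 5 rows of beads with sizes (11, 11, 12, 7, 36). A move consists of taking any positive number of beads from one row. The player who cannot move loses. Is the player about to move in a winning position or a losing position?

Compute the nim-sum pairwise:
11 XOR 11 = 0
0 XOR 12 = 12
12 XOR 7 = 11
11 XOR 36 = 47
The nim-sum is 47 ≠ 0, so this is an N-position: the player to move can win.

Winning position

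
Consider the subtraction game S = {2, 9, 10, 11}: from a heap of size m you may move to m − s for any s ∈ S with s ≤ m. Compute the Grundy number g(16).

Grundy values for subtraction set {2, 9, 10, 11}:
k:     0  1  2  3  4  5  6  7  8  9 10 11 12 13 14 15 16
g(k):  0  0  1  1  0  0  1  1  0  2  1  3  2  2  3  3  2
So g(16) = 2.

2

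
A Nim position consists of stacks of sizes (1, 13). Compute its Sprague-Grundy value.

12

In binary:
  0001  (1)
  1101  (13)
  ----
  1100  (12)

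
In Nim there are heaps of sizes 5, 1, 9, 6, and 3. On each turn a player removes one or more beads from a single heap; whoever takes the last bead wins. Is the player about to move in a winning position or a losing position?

Nim-sum: 5 XOR 1 XOR 9 XOR 6 XOR 3 = 8.
The nim-sum is 8 ≠ 0, so this is an N-position: the player to move can win.

Winning position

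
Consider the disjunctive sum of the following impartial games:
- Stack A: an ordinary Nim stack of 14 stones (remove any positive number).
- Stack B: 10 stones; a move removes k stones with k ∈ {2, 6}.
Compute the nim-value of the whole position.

Stack A is a plain Nim stack of size 14, so its Grundy value is 14.
For stack B, compute g(0), g(1), … with moves {2, 6}:
k:     0  1  2  3  4  5  6  7  8  9 10
g(k):  0  0  1  1  0  0  1  1  0  0  1
So g(10) = 1.
The value of a disjunctive sum is the nim-sum of the parts.
Combined value = 14 XOR 1 = 15.

15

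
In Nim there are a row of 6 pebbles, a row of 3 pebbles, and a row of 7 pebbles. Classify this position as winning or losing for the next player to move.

Compute the nim-sum pairwise:
6 ⊕ 3 = 5
5 ⊕ 7 = 2
The nim-sum is 2 ≠ 0, so this is an N-position: the player to move can win.

Winning position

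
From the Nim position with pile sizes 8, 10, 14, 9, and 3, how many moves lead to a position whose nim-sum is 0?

In binary:
  1000  (8)
  1010  (10)
  1110  (14)
  1001  (9)
  0011  (3)
  ----
  0110  (6)
The overall nim-sum is X = 6. A pile of size p has a winning move iff p XOR X < p (reduce it to p XOR X).
  8: 8 XOR 6 = 14 ≥ 8 — no move.
  10: 10 XOR 6 = 12 ≥ 10 — no move.
  14: 14 XOR 6 = 8 < 14 — winning move (to 8).
  9: 9 XOR 6 = 15 ≥ 9 — no move.
  3: 3 XOR 6 = 5 ≥ 3 — no move.
That gives 1 winning move.

1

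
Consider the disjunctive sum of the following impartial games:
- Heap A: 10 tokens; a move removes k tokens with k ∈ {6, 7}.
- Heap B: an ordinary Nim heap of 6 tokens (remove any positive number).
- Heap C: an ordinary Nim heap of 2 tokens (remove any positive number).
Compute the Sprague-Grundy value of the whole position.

Build the Grundy sequence for heap A with g(k) = mex{g(k−s) : s ∈ {6, 7}, s ≤ k}:
g(0) = mex{} = 0
g(1) = mex{} = 0
g(2) = mex{} = 0
g(3) = mex{} = 0
g(4) = mex{} = 0
g(5) = mex{} = 0
g(6) = mex{0} = 1
g(7) = mex{0} = 1
g(8) = mex{0} = 1
g(9) = mex{0} = 1
g(10) = mex{0} = 1
So g(10) = 1.
Heap B is a plain Nim heap of size 6, so its Grundy value is 6.
Heap C is a plain Nim heap of size 2, so its Grundy value is 2.
By the Sprague-Grundy theorem, the Grundy value of a sum of independent games is the XOR of the component values.
Combined value = 1 ⊕ 6 ⊕ 2 = 5.

5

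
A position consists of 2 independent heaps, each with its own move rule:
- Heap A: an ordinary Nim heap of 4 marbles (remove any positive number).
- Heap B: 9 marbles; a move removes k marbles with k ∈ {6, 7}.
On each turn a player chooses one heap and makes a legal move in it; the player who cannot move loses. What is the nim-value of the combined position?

5

Heap A is a plain Nim heap of size 4, so its Grundy value is 4.
Build the Grundy sequence for heap B with g(k) = mex{g(k−s) : s ∈ {6, 7}, s ≤ k}:
k:     0  1  2  3  4  5  6  7  8  9
g(k):  0  0  0  0  0  0  1  1  1  1
So g(9) = 1.
By the Sprague-Grundy theorem, the Grundy value of a sum of independent games is the XOR of the component values.
Combined value = 4 XOR 1 = 5.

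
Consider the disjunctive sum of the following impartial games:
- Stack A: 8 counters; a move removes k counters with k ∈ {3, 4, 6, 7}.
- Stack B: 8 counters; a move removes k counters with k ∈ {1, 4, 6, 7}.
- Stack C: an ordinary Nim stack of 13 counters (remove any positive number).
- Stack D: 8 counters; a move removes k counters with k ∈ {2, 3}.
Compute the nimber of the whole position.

13

Build the Grundy sequence for stack A with g(k) = mex{g(k−s) : s ∈ {3, 4, 6, 7}, s ≤ k}:
k:     0  1  2  3  4  5  6  7  8
g(k):  0  0  0  1  1  1  2  2  2
So g(8) = 2.
Build the Grundy sequence for stack B with g(k) = mex{g(k−s) : s ∈ {1, 4, 6, 7}, s ≤ k}:
g(0) = mex{} = 0
g(1) = mex{0} = 1
g(2) = mex{1} = 0
g(3) = mex{0} = 1
g(4) = mex{0,1} = 2
g(5) = mex{1,2} = 0
g(6) = mex{0} = 1
g(7) = mex{0,1} = 2
g(8) = mex{0,1,2} = 3
So g(8) = 3.
Stack C is a plain Nim stack of size 13, so its Grundy value is 13.
For stack D, compute g(0), g(1), … with moves {2, 3}:
k:     0  1  2  3  4  5  6  7  8
g(k):  0  0  1  1  2  0  0  1  1
So g(8) = 1.
By the Sprague-Grundy theorem, the Grundy value of a sum of independent games is the XOR of the component values.
Combined value = 2 ⊕ 3 ⊕ 13 ⊕ 1 = 13.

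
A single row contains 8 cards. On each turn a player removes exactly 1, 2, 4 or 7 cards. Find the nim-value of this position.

Build the Grundy sequence with g(k) = mex{g(k−s) : s ∈ {1, 2, 4, 7}, s ≤ k}:
g(0) = mex{} = 0
g(1) = mex{0} = 1
g(2) = mex{0,1} = 2
g(3) = mex{1,2} = 0
g(4) = mex{0,2} = 1
g(5) = mex{0,1} = 2
g(6) = mex{1,2} = 0
g(7) = mex{0,2} = 1
g(8) = mex{0,1} = 2
So g(8) = 2.

2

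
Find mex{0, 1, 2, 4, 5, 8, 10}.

The values 0, 1, 2 are all present; 3 is the first non-negative integer missing from the set.

3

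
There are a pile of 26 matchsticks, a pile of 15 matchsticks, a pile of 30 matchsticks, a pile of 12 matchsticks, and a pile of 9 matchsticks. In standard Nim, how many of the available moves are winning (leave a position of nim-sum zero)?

Compute the nim-sum pairwise:
26 XOR 15 = 21
21 XOR 30 = 11
11 XOR 12 = 7
7 XOR 9 = 14
The overall nim-sum is X = 14. A pile of size p has a winning move iff p XOR X < p (reduce it to p XOR X).
  26: 26 XOR 14 = 20 < 26 — winning move (to 20).
  15: 15 XOR 14 = 1 < 15 — winning move (to 1).
  30: 30 XOR 14 = 16 < 30 — winning move (to 16).
  12: 12 XOR 14 = 2 < 12 — winning move (to 2).
  9: 9 XOR 14 = 7 < 9 — winning move (to 7).
That gives 5 winning moves.

5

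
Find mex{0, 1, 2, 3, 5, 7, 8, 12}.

4

The values 0, 1, 2, 3 are all present; 4 is the first non-negative integer missing from the set.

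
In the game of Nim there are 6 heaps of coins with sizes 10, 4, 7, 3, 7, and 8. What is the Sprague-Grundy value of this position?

Bitwise XOR of the heap sizes:
  1010  (10)
  0100  (4)
  0111  (7)
  0011  (3)
  0111  (7)
  1000  (8)
  ----
  0101  (5)

5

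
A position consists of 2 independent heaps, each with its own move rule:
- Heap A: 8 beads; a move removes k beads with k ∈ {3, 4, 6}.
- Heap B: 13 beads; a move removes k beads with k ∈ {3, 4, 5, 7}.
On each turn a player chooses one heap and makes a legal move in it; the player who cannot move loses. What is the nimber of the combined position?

Build the Grundy sequence for heap A with g(k) = mex{g(k−s) : s ∈ {3, 4, 6}, s ≤ k}:
k:     0  1  2  3  4  5  6  7  8
g(k):  0  0  0  1  1  1  2  2  2
So g(8) = 2.
For heap B, compute g(0), g(1), … with moves {3, 4, 5, 7}:
g(0) = mex{} = 0
g(1) = mex{} = 0
g(2) = mex{} = 0
g(3) = mex{0} = 1
g(4) = mex{0} = 1
g(5) = mex{0} = 1
g(6) = mex{0,1} = 2
g(7) = mex{0,1} = 2
g(8) = mex{0,1} = 2
g(9) = mex{0,1,2} = 3
g(10) = mex{1,2} = 0
g(11) = mex{1,2} = 0
g(12) = mex{1,2,3} = 0
g(13) = mex{0,2,3} = 1
So g(13) = 1.
By the Sprague-Grundy theorem, the Grundy value of a sum of independent games is the XOR of the component values.
Combined value = 2 XOR 1 = 3.

3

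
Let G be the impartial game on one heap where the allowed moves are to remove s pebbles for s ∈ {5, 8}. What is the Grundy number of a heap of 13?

Build the Grundy sequence with g(k) = mex{g(k−s) : s ∈ {5, 8}, s ≤ k}:
k:     0  1  2  3  4  5  6  7  8  9 10 11 12 13
g(k):  0  0  0  0  0  1  1  1  1  1  2  2  2  0
So g(13) = 0.

0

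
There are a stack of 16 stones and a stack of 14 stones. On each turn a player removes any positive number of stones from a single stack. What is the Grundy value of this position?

Compute the nim-sum pairwise:
16 ^ 14 = 30

30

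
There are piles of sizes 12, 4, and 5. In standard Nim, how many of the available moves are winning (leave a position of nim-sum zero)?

Nim-sum: 12 XOR 4 XOR 5 = 13.
The overall nim-sum is X = 13. A pile of size p has a winning move iff p XOR X < p (reduce it to p XOR X).
  12: 12 XOR 13 = 1 < 12 — winning move (to 1).
  4: 4 XOR 13 = 9 ≥ 4 — no move.
  5: 5 XOR 13 = 8 ≥ 5 — no move.
That gives 1 winning move.

1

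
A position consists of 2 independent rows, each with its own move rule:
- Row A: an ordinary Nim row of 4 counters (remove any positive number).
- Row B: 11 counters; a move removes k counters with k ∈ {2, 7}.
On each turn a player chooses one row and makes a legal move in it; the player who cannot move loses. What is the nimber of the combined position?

5

Row A is a plain Nim row of size 4, so its Grundy value is 4.
Grundy values for row B (subtraction set {2, 7}):
k:     0  1  2  3  4  5  6  7  8  9 10 11
g(k):  0  0  1  1  0  0  1  1  2  0  0  1
So g(11) = 1.
By the Sprague-Grundy theorem, the Grundy value of a sum of independent games is the XOR of the component values.
Combined value = 4 ⊕ 1 = 5.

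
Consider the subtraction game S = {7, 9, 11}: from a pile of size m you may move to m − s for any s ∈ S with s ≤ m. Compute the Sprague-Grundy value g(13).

1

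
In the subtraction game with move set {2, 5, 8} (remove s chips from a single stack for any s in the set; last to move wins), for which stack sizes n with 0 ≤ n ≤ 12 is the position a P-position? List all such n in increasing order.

0, 1, 4, 7, 10, 11

Grundy values for subtraction set {2, 5, 8}:
g(0) = mex{} = 0
g(1) = mex{} = 0
g(2) = mex{0} = 1
g(3) = mex{0} = 1
g(4) = mex{1} = 0
g(5) = mex{0,1} = 2
g(6) = mex{0} = 1
g(7) = mex{1,2} = 0
g(8) = mex{0,1} = 2
g(9) = mex{0} = 1
g(10) = mex{1,2} = 0
g(11) = mex{1} = 0
g(12) = mex{0} = 1
The P-positions (g = 0) in 0..12 are 0, 1, 4, 7, 10, 11.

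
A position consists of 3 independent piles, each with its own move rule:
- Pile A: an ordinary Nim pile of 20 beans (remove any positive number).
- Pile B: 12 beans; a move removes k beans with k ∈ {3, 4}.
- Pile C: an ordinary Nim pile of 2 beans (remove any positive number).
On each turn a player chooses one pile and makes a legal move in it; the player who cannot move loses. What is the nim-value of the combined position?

23

Pile A is a plain Nim pile of size 20, so its Grundy value is 20.
Build the Grundy sequence for pile B with g(k) = mex{g(k−s) : s ∈ {3, 4}, s ≤ k}:
k:     0  1  2  3  4  5  6  7  8  9 10 11 12
g(k):  0  0  0  1  1  1  2  0  0  0  1  1  1
So g(12) = 1.
Pile C is a plain Nim pile of size 2, so its Grundy value is 2.
By the Sprague-Grundy theorem, the Grundy value of a sum of independent games is the XOR of the component values.
Combined value = 20 XOR 1 XOR 2 = 23.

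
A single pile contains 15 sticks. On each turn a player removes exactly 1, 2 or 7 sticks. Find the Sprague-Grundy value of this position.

Grundy values for subtraction set {1, 2, 7}:
k:     0  1  2  3  4  5  6  7  8  9 10 11 12 13 14 15
g(k):  0  1  2  0  1  2  0  1  2  0  1  2  0  1  2  0
So g(15) = 0.

0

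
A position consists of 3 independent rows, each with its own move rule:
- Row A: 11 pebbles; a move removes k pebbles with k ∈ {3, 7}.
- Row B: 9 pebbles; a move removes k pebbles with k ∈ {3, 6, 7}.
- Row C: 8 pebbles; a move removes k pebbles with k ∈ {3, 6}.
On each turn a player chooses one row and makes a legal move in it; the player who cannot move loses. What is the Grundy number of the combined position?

1

Grundy values for row A (subtraction set {3, 7}):
k:     0  1  2  3  4  5  6  7  8  9 10 11
g(k):  0  0  0  1  1  1  0  2  2  1  0  0
So g(11) = 0.
Grundy values for row B (subtraction set {3, 6, 7}):
g(0) = mex{} = 0
g(1) = mex{} = 0
g(2) = mex{} = 0
g(3) = mex{0} = 1
g(4) = mex{0} = 1
g(5) = mex{0} = 1
g(6) = mex{0,1} = 2
g(7) = mex{0,1} = 2
g(8) = mex{0,1} = 2
g(9) = mex{0,1,2} = 3
So g(9) = 3.
Grundy values for row C (subtraction set {3, 6}):
g(0) = mex{} = 0
g(1) = mex{} = 0
g(2) = mex{} = 0
g(3) = mex{0} = 1
g(4) = mex{0} = 1
g(5) = mex{0} = 1
g(6) = mex{0,1} = 2
g(7) = mex{0,1} = 2
g(8) = mex{0,1} = 2
So g(8) = 2.
By the Sprague-Grundy theorem, the Grundy value of a sum of independent games is the XOR of the component values.
Combined value = 0 XOR 3 XOR 2 = 1.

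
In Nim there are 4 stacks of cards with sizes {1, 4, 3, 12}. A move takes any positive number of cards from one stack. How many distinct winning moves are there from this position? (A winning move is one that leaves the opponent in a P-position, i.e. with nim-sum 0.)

1

In binary:
  0001  (1)
  0100  (4)
  0011  (3)
  1100  (12)
  ----
  1010  (10)
The overall nim-sum is X = 10. A stack of size p has a winning move iff p XOR X < p (reduce it to p XOR X).
  1: 1 XOR 10 = 11 ≥ 1 — no move.
  4: 4 XOR 10 = 14 ≥ 4 — no move.
  3: 3 XOR 10 = 9 ≥ 3 — no move.
  12: 12 XOR 10 = 6 < 12 — winning move (to 6).
That gives 1 winning move.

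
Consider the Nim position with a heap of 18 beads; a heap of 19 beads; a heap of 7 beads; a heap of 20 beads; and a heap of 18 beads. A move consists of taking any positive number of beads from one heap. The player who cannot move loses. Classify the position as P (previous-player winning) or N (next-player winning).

Compute the nim-sum pairwise:
18 ⊕ 19 = 1
1 ⊕ 7 = 6
6 ⊕ 20 = 18
18 ⊕ 18 = 0
The nim-sum is 0, so this is a P-position: the player to move is in a losing position under optimal play.

P-position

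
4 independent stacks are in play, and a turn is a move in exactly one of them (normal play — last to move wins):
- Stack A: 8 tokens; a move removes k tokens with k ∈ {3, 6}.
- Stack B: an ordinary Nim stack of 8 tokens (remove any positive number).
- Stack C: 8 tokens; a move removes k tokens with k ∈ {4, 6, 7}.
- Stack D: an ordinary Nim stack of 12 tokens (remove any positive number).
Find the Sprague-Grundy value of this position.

4

Build the Grundy sequence for stack A with g(k) = mex{g(k−s) : s ∈ {3, 6}, s ≤ k}:
k:     0  1  2  3  4  5  6  7  8
g(k):  0  0  0  1  1  1  2  2  2
So g(8) = 2.
Stack B is a plain Nim stack of size 8, so its Grundy value is 8.
Build the Grundy sequence for stack C with g(k) = mex{g(k−s) : s ∈ {4, 6, 7}, s ≤ k}:
k:     0  1  2  3  4  5  6  7  8
g(k):  0  0  0  0  1  1  1  1  2
So g(8) = 2.
Stack D is a plain Nim stack of size 12, so its Grundy value is 12.
By the Sprague-Grundy theorem, the Grundy value of a sum of independent games is the XOR of the component values.
Combined value = 2 XOR 8 XOR 2 XOR 12 = 4.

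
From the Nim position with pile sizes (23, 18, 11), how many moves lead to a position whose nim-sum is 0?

1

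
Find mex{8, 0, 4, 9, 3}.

0 is in the set but 1 is not, so the mex is 1.

1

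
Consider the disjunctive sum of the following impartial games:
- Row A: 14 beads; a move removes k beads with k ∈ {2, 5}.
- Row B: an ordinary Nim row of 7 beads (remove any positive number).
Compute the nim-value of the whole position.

Grundy values for row A (subtraction set {2, 5}):
k:     0  1  2  3  4  5  6  7  8  9 10 11 12 13 14
g(k):  0  0  1  1  0  2  1  0  0  1  1  0  2  1  0
So g(14) = 0.
Row B is a plain Nim row of size 7, so its Grundy value is 7.
By the Sprague-Grundy theorem, the Grundy value of a sum of independent games is the XOR of the component values.
Combined value = 0 ⊕ 7 = 7.

7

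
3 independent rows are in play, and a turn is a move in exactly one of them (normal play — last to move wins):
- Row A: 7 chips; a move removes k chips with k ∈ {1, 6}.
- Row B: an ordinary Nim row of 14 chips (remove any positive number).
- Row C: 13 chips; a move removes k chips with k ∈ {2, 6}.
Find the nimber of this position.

14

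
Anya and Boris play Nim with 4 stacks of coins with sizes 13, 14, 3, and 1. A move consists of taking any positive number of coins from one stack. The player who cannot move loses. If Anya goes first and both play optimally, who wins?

Anya wins

Nim-sum: 13 ⊕ 14 ⊕ 3 ⊕ 1 = 1.
The nim-sum is 1 ≠ 0, so this is an N-position: the player to move can win; Anya has a winning move.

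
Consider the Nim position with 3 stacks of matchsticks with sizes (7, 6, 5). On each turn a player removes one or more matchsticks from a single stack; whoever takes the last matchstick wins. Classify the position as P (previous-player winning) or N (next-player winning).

N-position

Nim-sum: 7 ^ 6 ^ 5 = 4.
The nim-sum is 4 ≠ 0, so this is an N-position: the player to move can win.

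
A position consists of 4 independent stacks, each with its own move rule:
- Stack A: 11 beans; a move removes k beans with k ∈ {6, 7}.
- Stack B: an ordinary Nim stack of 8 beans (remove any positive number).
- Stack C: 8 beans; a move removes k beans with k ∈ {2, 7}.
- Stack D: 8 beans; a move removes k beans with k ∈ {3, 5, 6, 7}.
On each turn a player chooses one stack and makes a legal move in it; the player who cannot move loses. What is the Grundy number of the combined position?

9

Grundy values for stack A (subtraction set {6, 7}):
g(0) = mex{} = 0
g(1) = mex{} = 0
g(2) = mex{} = 0
g(3) = mex{} = 0
g(4) = mex{} = 0
g(5) = mex{} = 0
g(6) = mex{0} = 1
g(7) = mex{0} = 1
g(8) = mex{0} = 1
g(9) = mex{0} = 1
g(10) = mex{0} = 1
g(11) = mex{0} = 1
So g(11) = 1.
Stack B is a plain Nim stack of size 8, so its Grundy value is 8.
Grundy values for stack C (subtraction set {2, 7}):
g(0) = mex{} = 0
g(1) = mex{} = 0
g(2) = mex{0} = 1
g(3) = mex{0} = 1
g(4) = mex{1} = 0
g(5) = mex{1} = 0
g(6) = mex{0} = 1
g(7) = mex{0} = 1
g(8) = mex{0,1} = 2
So g(8) = 2.
Grundy values for stack D (subtraction set {3, 5, 6, 7}):
g(0) = mex{} = 0
g(1) = mex{} = 0
g(2) = mex{} = 0
g(3) = mex{0} = 1
g(4) = mex{0} = 1
g(5) = mex{0} = 1
g(6) = mex{0,1} = 2
g(7) = mex{0,1} = 2
g(8) = mex{0,1} = 2
So g(8) = 2.
The value of a disjunctive sum is the nim-sum of the parts.
Combined value = 1 XOR 8 XOR 2 XOR 2 = 9.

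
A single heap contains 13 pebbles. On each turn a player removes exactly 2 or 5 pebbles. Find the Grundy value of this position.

Grundy values for subtraction set {2, 5}:
k:     0  1  2  3  4  5  6  7  8  9 10 11 12 13
g(k):  0  0  1  1  0  2  1  0  0  1  1  0  2  1
So g(13) = 1.

1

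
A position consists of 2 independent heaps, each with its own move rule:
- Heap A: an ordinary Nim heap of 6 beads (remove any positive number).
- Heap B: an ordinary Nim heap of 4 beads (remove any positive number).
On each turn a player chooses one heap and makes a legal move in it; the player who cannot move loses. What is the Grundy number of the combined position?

Heap A is a plain Nim heap of size 6, so its Grundy value is 6.
Heap B is a plain Nim heap of size 4, so its Grundy value is 4.
The value of a disjunctive sum is the nim-sum of the parts.
Combined value = 6 ⊕ 4 = 2.

2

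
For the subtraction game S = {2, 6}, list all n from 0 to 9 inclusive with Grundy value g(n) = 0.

0, 1, 4, 5, 8, 9

Build the Grundy sequence with g(k) = mex{g(k−s) : s ∈ {2, 6}, s ≤ k}:
g(0) = mex{} = 0
g(1) = mex{} = 0
g(2) = mex{0} = 1
g(3) = mex{0} = 1
g(4) = mex{1} = 0
g(5) = mex{1} = 0
g(6) = mex{0} = 1
g(7) = mex{0} = 1
g(8) = mex{1} = 0
g(9) = mex{1} = 0
The P-positions (g = 0) in 0..9 are 0, 1, 4, 5, 8, 9.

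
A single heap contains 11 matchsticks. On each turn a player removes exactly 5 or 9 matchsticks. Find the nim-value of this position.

Compute g(0), g(1), … for moves {5, 9}:
k:     0  1  2  3  4  5  6  7  8  9 10 11
g(k):  0  0  0  0  0  1  1  1  1  1  2  2
So g(11) = 2.

2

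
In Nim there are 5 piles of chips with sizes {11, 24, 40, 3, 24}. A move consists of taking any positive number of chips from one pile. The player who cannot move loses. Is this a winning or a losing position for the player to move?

Winning position

In binary:
  001011  (11)
  011000  (24)
  101000  (40)
  000011  (3)
  011000  (24)
  ------
  100000  (32)
The nim-sum is 32 ≠ 0, so this is an N-position: the player to move can win.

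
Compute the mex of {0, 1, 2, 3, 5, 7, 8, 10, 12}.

The values 0, 1, 2, 3 are all present; 4 is the first non-negative integer missing from the set.

4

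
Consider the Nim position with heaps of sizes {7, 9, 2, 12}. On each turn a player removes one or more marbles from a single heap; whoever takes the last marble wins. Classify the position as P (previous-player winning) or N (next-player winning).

P-position

Compute the nim-sum pairwise:
7 ⊕ 9 = 14
14 ⊕ 2 = 12
12 ⊕ 12 = 0
The nim-sum is 0, so this is a P-position: the player to move is in a losing position under optimal play.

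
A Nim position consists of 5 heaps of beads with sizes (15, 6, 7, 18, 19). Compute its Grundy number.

Nim-sum: 15 XOR 6 XOR 7 XOR 18 XOR 19 = 15.

15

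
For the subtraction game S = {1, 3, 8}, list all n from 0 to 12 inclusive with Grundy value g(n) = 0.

Build the Grundy sequence with g(k) = mex{g(k−s) : s ∈ {1, 3, 8}, s ≤ k}:
g(0) = mex{} = 0
g(1) = mex{0} = 1
g(2) = mex{1} = 0
g(3) = mex{0} = 1
g(4) = mex{1} = 0
g(5) = mex{0} = 1
g(6) = mex{1} = 0
g(7) = mex{0} = 1
g(8) = mex{0,1} = 2
g(9) = mex{0,1,2} = 3
g(10) = mex{0,1,3} = 2
g(11) = mex{1,2} = 0
g(12) = mex{0,3} = 1
The P-positions (g = 0) in 0..12 are 0, 2, 4, 6, 11.

0, 2, 4, 6, 11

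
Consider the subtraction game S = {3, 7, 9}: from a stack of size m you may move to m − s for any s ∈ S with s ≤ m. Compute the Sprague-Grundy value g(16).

Compute g(0), g(1), … for moves {3, 7, 9}:
k:     0  1  2  3  4  5  6  7  8  9 10 11 12 13 14 15 16
g(k):  0  0  0  1  1  1  0  2  2  1  3  3  0  2  0  1  0
So g(16) = 0.

0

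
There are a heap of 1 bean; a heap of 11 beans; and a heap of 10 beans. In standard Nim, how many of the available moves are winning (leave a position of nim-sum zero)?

0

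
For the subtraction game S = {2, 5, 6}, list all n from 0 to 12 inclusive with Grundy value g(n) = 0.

0, 1, 4, 8, 11, 12

Grundy values for subtraction set {2, 5, 6}:
g(0) = mex{} = 0
g(1) = mex{} = 0
g(2) = mex{0} = 1
g(3) = mex{0} = 1
g(4) = mex{1} = 0
g(5) = mex{0,1} = 2
g(6) = mex{0} = 1
g(7) = mex{0,1,2} = 3
g(8) = mex{1} = 0
g(9) = mex{0,1,3} = 2
g(10) = mex{0,2} = 1
g(11) = mex{1,2} = 0
g(12) = mex{1,3} = 0
The P-positions (g = 0) in 0..12 are 0, 1, 4, 8, 11, 12.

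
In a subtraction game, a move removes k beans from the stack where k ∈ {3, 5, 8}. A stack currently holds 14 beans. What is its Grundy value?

1

Grundy values for subtraction set {3, 5, 8}:
g(0) = mex{} = 0
g(1) = mex{} = 0
g(2) = mex{} = 0
g(3) = mex{0} = 1
g(4) = mex{0} = 1
g(5) = mex{0} = 1
g(6) = mex{0,1} = 2
g(7) = mex{0,1} = 2
g(8) = mex{0,1} = 2
g(9) = mex{0,1,2} = 3
g(10) = mex{0,1,2} = 3
g(11) = mex{1,2} = 0
g(12) = mex{1,2,3} = 0
g(13) = mex{1,2,3} = 0
g(14) = mex{0,2,3} = 1
So g(14) = 1.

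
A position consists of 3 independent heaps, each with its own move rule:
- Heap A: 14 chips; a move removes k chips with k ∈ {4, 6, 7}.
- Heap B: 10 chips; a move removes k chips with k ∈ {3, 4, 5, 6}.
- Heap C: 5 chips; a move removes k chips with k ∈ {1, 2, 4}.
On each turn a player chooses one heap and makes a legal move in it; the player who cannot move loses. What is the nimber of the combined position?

For heap A, compute g(0), g(1), … with moves {4, 6, 7}:
k:     0  1  2  3  4  5  6  7  8  9 10 11 12 13 14
g(k):  0  0  0  0  1  1  1  1  2  2  2  0  0  0  0
So g(14) = 0.
Grundy values for heap B (subtraction set {3, 4, 5, 6}):
g(0) = mex{} = 0
g(1) = mex{} = 0
g(2) = mex{} = 0
g(3) = mex{0} = 1
g(4) = mex{0} = 1
g(5) = mex{0} = 1
g(6) = mex{0,1} = 2
g(7) = mex{0,1} = 2
g(8) = mex{0,1} = 2
g(9) = mex{1,2} = 0
g(10) = mex{1,2} = 0
So g(10) = 0.
Grundy values for heap C (subtraction set {1, 2, 4}):
k:     0  1  2  3  4  5
g(k):  0  1  2  0  1  2
So g(5) = 2.
By the Sprague-Grundy theorem, the Grundy value of a sum of independent games is the XOR of the component values.
Combined value = 0 ⊕ 0 ⊕ 2 = 2.

2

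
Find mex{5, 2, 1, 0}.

3

The values 0, 1, 2 are all present; 3 is the first non-negative integer missing from the set.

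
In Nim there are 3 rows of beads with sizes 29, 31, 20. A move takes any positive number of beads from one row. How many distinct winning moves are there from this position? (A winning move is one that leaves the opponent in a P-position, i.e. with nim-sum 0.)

3

Compute the nim-sum pairwise:
29 ^ 31 = 2
2 ^ 20 = 22
The overall nim-sum is X = 22. A row of size p has a winning move iff p XOR X < p (reduce it to p XOR X).
  29: 29 XOR 22 = 11 < 29 — winning move (to 11).
  31: 31 XOR 22 = 9 < 31 — winning move (to 9).
  20: 20 XOR 22 = 2 < 20 — winning move (to 2).
That gives 3 winning moves.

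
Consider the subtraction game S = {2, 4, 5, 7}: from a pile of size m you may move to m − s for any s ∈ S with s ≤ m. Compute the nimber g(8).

4

Grundy values for subtraction set {2, 4, 5, 7}:
g(0) = mex{} = 0
g(1) = mex{} = 0
g(2) = mex{0} = 1
g(3) = mex{0} = 1
g(4) = mex{0,1} = 2
g(5) = mex{0,1} = 2
g(6) = mex{0,1,2} = 3
g(7) = mex{0,1,2} = 3
g(8) = mex{0,1,2,3} = 4
So g(8) = 4.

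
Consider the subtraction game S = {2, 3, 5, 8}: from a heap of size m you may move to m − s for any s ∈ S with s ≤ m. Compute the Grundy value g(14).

2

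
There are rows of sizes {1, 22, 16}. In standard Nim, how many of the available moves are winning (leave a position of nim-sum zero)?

1

Compute the nim-sum pairwise:
1 XOR 22 = 23
23 XOR 16 = 7
The overall nim-sum is X = 7. A row of size p has a winning move iff p XOR X < p (reduce it to p XOR X).
  1: 1 XOR 7 = 6 ≥ 1 — no move.
  22: 22 XOR 7 = 17 < 22 — winning move (to 17).
  16: 16 XOR 7 = 23 ≥ 16 — no move.
That gives 1 winning move.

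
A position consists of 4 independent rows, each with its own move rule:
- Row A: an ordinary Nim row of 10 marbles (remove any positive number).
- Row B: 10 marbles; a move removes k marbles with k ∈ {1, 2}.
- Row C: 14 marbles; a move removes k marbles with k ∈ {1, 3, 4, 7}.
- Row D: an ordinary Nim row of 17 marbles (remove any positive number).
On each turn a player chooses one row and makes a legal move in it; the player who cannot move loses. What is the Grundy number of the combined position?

Row A is a plain Nim row of size 10, so its Grundy value is 10.
For row B, compute g(0), g(1), … with moves {1, 2}:
k:     0  1  2  3  4  5  6  7  8  9 10
g(k):  0  1  2  0  1  2  0  1  2  0  1
So g(10) = 1.
Build the Grundy sequence for row C with g(k) = mex{g(k−s) : s ∈ {1, 3, 4, 7}, s ≤ k}:
g(0) = mex{} = 0
g(1) = mex{0} = 1
g(2) = mex{1} = 0
g(3) = mex{0} = 1
g(4) = mex{0,1} = 2
g(5) = mex{0,1,2} = 3
g(6) = mex{0,1,3} = 2
g(7) = mex{0,1,2} = 3
g(8) = mex{1,2,3} = 0
g(9) = mex{0,2,3} = 1
g(10) = mex{1,2,3} = 0
g(11) = mex{0,2,3} = 1
g(12) = mex{0,1,3} = 2
g(13) = mex{0,1,2} = 3
g(14) = mex{0,1,3} = 2
So g(14) = 2.
Row D is a plain Nim row of size 17, so its Grundy value is 17.
By the Sprague-Grundy theorem, the Grundy value of a sum of independent games is the XOR of the component values.
Combined value = 10 ⊕ 1 ⊕ 2 ⊕ 17 = 24.

24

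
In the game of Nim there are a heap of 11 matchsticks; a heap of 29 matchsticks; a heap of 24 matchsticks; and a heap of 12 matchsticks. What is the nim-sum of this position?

2

Nim-sum: 11 XOR 29 XOR 24 XOR 12 = 2.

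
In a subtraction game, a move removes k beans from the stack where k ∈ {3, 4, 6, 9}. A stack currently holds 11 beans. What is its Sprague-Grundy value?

Grundy values for subtraction set {3, 4, 6, 9}:
k:     0  1  2  3  4  5  6  7  8  9 10 11
g(k):  0  0  0  1  1  1  2  2  2  3  3  3
So g(11) = 3.

3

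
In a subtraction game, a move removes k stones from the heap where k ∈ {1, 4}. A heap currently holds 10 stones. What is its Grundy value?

0

Grundy values for subtraction set {1, 4}:
g(0) = mex{} = 0
g(1) = mex{0} = 1
g(2) = mex{1} = 0
g(3) = mex{0} = 1
g(4) = mex{0,1} = 2
g(5) = mex{1,2} = 0
g(6) = mex{0} = 1
g(7) = mex{1} = 0
g(8) = mex{0,2} = 1
g(9) = mex{0,1} = 2
g(10) = mex{1,2} = 0
So g(10) = 0.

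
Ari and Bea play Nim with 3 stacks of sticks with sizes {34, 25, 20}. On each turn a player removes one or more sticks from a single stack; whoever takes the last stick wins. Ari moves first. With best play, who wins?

Compute the nim-sum pairwise:
34 ⊕ 25 = 59
59 ⊕ 20 = 47
The nim-sum is 47 ≠ 0, so this is an N-position: the player to move can win; Ari has a winning move.

Ari wins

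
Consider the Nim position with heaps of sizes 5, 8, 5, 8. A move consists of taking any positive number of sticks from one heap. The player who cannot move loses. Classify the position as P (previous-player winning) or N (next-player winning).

Compute the nim-sum pairwise:
5 XOR 8 = 13
13 XOR 5 = 8
8 XOR 8 = 0
The nim-sum is 0, so this is a P-position: the player to move is in a losing position under optimal play.

P-position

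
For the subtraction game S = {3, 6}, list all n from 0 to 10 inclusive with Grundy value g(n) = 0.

Compute g(0), g(1), … for moves {3, 6}:
g(0) = mex{} = 0
g(1) = mex{} = 0
g(2) = mex{} = 0
g(3) = mex{0} = 1
g(4) = mex{0} = 1
g(5) = mex{0} = 1
g(6) = mex{0,1} = 2
g(7) = mex{0,1} = 2
g(8) = mex{0,1} = 2
g(9) = mex{1,2} = 0
g(10) = mex{1,2} = 0
The P-positions (g = 0) in 0..10 are 0, 1, 2, 9, 10.

0, 1, 2, 9, 10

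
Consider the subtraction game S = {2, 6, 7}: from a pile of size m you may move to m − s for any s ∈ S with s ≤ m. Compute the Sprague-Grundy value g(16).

1

Build the Grundy sequence with g(k) = mex{g(k−s) : s ∈ {2, 6, 7}, s ≤ k}:
k:     0  1  2  3  4  5  6  7  8  9 10 11 12 13 14 15 16
g(k):  0  0  1  1  0  0  1  1  2  0  3  1  2  0  0  1  1
So g(16) = 1.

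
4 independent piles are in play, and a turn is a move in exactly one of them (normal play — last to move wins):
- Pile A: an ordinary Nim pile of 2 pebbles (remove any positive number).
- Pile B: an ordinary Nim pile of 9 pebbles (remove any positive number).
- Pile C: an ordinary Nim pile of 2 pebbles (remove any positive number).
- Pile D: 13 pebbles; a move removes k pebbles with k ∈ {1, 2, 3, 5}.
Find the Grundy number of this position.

8

Pile A is a plain Nim pile of size 2, so its Grundy value is 2.
Pile B is a plain Nim pile of size 9, so its Grundy value is 9.
Pile C is a plain Nim pile of size 2, so its Grundy value is 2.
Build the Grundy sequence for pile D with g(k) = mex{g(k−s) : s ∈ {1, 2, 3, 5}, s ≤ k}:
k:     0  1  2  3  4  5  6  7  8  9 10 11 12 13
g(k):  0  1  2  3  0  1  2  3  0  1  2  3  0  1
So g(13) = 1.
The value of a disjunctive sum is the nim-sum of the parts.
Combined value = 2 XOR 9 XOR 2 XOR 1 = 8.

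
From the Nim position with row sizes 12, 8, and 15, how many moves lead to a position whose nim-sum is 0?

Compute the nim-sum pairwise:
12 ^ 8 = 4
4 ^ 15 = 11
The overall nim-sum is X = 11. A row of size p has a winning move iff p XOR X < p (reduce it to p XOR X).
  12: 12 XOR 11 = 7 < 12 — winning move (to 7).
  8: 8 XOR 11 = 3 < 8 — winning move (to 3).
  15: 15 XOR 11 = 4 < 15 — winning move (to 4).
That gives 3 winning moves.

3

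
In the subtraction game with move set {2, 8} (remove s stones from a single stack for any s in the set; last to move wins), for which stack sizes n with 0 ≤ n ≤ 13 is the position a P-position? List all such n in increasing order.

0, 1, 4, 5, 10, 11

Grundy values for subtraction set {2, 8}:
g(0) = mex{} = 0
g(1) = mex{} = 0
g(2) = mex{0} = 1
g(3) = mex{0} = 1
g(4) = mex{1} = 0
g(5) = mex{1} = 0
g(6) = mex{0} = 1
g(7) = mex{0} = 1
g(8) = mex{0,1} = 2
g(9) = mex{0,1} = 2
g(10) = mex{1,2} = 0
g(11) = mex{1,2} = 0
g(12) = mex{0} = 1
g(13) = mex{0} = 1
The P-positions (g = 0) in 0..13 are 0, 1, 4, 5, 10, 11.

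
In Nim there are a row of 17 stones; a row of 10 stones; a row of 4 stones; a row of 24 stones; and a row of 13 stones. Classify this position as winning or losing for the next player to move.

Winning position

Compute the nim-sum pairwise:
17 ⊕ 10 = 27
27 ⊕ 4 = 31
31 ⊕ 24 = 7
7 ⊕ 13 = 10
The nim-sum is 10 ≠ 0, so this is an N-position: the player to move can win.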